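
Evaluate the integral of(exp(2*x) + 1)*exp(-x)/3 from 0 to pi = -exp(-pi)/3 + exp(pi)/3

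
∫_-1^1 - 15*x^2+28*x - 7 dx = -24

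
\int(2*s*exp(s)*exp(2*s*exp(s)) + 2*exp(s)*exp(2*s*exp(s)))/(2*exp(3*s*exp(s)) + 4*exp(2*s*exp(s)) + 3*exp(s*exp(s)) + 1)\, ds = log(1 + exp(2*s*exp(s))/(exp(s*exp(s)) + 1)^2) + C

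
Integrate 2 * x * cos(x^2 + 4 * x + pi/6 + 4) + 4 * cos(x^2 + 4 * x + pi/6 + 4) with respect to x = sin((x + 2)^2 + pi/6) + C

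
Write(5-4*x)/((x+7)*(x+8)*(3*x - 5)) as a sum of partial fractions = -15/(754*(3*x - 5)) + 37/(29*(x + 8)) - 33/(26*(x + 7))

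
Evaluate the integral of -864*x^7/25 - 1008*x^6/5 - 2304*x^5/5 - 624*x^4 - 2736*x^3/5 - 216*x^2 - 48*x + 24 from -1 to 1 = -2016/5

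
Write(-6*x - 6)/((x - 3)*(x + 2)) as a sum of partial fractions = -6/(5*(x + 2)) - 24/(5*(x - 3))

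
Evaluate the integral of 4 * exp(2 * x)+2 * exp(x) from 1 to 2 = -2*E*(1 + E) + 2*(1 + exp(2))*exp(2)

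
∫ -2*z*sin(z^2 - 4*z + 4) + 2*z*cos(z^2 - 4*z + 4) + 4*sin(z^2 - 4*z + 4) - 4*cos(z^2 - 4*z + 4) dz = sin((z - 2)^2) + cos((z - 2)^2) + C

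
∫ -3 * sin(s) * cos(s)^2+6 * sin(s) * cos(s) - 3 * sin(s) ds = (cos(s) - 1)^3 + C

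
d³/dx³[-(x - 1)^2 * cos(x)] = -x^2*sin(x) + 2*x*sin(x) + 6*x*cos(x) + 5*sin(x) - 6*cos(x)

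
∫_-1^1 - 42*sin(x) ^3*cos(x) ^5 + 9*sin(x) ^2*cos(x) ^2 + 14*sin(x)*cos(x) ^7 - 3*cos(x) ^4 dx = -6*sin(1)*cos(1)^3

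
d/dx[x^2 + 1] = 2*x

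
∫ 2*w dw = w^2 + C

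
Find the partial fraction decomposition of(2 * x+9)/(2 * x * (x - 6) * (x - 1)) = -11/(10*(x - 1)) + 7/(20*(x - 6)) + 3/(4*x)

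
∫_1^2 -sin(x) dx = -cos(1) + cos(2)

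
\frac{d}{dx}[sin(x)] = cos(x)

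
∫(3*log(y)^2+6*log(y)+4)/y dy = (log(y) + 1)^3 + log(y) + C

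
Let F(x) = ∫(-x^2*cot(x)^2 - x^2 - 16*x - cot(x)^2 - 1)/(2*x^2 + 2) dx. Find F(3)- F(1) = -4*log(10) + cot(3)/2 - cot(1)/2 + 4*log(2)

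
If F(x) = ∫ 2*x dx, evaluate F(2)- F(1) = 3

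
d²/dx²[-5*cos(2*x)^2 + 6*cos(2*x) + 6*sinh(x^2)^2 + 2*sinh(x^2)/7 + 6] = 8*x^2*sinh(x^2)/7 + 48*x^2*cosh(2*x^2) + 320*sin(x)^4 - 272*sin(x)^2 + 12*sinh(2*x^2) + 4*cosh(x^2)/7 + 16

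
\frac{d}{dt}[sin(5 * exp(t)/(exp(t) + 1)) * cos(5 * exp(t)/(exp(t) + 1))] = 5*exp(t)*cos(10*exp(t)/(exp(t) + 1))/(exp(2*t) + 2*exp(t) + 1)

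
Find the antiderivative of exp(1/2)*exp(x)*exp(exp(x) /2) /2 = exp(exp(x)/2 + 1/2) + C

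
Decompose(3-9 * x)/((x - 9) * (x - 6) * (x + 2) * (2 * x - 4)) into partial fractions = -21/(704*(x + 2)) - 15/(224*(x - 2)) + 17/(64*(x - 6)) - 13/(77*(x - 9))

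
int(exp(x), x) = exp(x) + C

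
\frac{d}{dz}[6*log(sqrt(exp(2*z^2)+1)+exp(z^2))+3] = (12*z*sqrt(exp(2*z^2) + 1)*exp(z^2) + 12*z*exp(2*z^2))/(sqrt(exp(2*z^2) + 1)*exp(z^2) + exp(2*z^2) + 1)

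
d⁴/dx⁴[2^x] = 2^x*log(2)^4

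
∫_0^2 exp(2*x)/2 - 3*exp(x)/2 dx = -3*exp(2)/2 + 5/4 + exp(4)/4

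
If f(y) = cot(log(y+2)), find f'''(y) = (-6*cot(log(y + 2))^4 - 6*cot(log(y + 2))^3 - 10*cot(log(y + 2))^2 - 6*cot(log(y + 2)) - 4)/(y^3 + 6*y^2 + 12*y + 8)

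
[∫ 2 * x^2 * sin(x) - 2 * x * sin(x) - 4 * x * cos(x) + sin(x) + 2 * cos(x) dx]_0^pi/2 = 1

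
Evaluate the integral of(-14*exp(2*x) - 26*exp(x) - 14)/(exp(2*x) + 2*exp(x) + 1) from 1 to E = -14*E - 2*E/(1 + E) + 2*exp(E)/(1 + exp(E)) + 14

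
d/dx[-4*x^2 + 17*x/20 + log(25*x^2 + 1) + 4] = (-4000*x^3 + 425*x^2 + 840*x + 17)/(500*x^2 + 20)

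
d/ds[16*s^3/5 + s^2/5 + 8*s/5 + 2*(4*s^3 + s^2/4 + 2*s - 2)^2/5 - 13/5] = 192*s^5/5 + 4*s^4 + 257*s^3/10 - 42*s^2/5 + 14*s/5 - 8/5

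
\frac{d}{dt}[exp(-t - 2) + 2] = -exp(-t - 2)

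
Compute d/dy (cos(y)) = -sin(y)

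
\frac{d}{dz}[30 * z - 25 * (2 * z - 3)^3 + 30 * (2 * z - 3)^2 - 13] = -600*z^2 + 2040*z - 1680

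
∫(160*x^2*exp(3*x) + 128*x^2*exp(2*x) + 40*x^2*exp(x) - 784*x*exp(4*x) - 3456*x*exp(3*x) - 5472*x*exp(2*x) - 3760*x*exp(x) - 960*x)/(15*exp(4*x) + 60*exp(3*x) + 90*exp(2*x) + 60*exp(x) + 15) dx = 8*x^2*(-49*exp(3*x) - 167*exp(2*x) - 175*exp(x) - 60)/(15*(exp(3*x) + 3*exp(2*x) + 3*exp(x) + 1)) + C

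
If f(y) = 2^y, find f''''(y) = 2^y*log(2)^4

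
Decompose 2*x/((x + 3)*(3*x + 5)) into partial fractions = -5/(2*(3*x + 5)) + 3/(2*(x + 3))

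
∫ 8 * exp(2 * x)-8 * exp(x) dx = 4*(1 - exp(x))^2 + C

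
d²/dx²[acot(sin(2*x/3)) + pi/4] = (2*(sin(2*x/3) + sin(2*x)) + 4*sin(2*x/3)^3 + 4*sin(2*x/3))/(9*sin(2*x/3)^4 + 18*sin(2*x/3)^2 + 9)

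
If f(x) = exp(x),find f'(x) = exp(x)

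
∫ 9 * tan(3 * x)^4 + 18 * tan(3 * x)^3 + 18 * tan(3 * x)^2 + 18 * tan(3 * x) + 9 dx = (tan(3*x) + 1)^3 + C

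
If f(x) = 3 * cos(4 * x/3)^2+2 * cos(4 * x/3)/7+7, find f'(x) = -8*sin(4*x/3)*cos(4*x/3) - 8*sin(4*x/3)/21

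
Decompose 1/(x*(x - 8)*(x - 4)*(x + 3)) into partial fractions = -1/(231*(x + 3)) - 1/(112*(x - 4)) + 1/(352*(x - 8)) + 1/(96*x)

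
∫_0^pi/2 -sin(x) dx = -1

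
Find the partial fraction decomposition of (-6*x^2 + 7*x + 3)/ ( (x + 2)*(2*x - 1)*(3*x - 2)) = 45/(8*(3*x - 2)) - 4/(2*x - 1) - 7/(8*(x + 2))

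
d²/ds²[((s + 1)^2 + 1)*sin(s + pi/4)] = -s^2*sin(s + pi/4) - 2*s*sin(s + pi/4) + 4*s*cos(s + pi/4) + 4*cos(s + pi/4)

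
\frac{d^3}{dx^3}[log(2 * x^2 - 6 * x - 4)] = (4*x^3 - 18*x^2 + 78*x - 90)/(x^6 - 9*x^5 + 21*x^4 + 9*x^3 - 42*x^2 - 36*x - 8)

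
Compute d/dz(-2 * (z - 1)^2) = 4 - 4*z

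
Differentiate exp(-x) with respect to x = -exp(-x)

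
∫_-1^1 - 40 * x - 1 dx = -2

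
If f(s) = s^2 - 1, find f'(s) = 2*s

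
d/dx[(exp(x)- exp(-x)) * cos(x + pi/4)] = sqrt(2)*(-exp(2*x)*sin(x) + cos(x))*exp(-x)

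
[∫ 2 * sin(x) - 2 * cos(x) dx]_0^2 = -2*sin(2) - 2*cos(2) + 2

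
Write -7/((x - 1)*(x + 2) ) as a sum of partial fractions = 7/(3*(x + 2)) - 7/(3*(x - 1))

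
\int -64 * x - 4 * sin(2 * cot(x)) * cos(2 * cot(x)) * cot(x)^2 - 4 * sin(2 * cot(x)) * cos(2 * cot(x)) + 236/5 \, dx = -32*x^2 + 236*x/5 + sin(2*cot(x))^2 + C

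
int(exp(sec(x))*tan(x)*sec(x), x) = exp(sec(x)) + C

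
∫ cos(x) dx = sin(x) + C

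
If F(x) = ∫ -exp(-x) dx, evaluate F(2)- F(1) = -exp(-1) + exp(-2)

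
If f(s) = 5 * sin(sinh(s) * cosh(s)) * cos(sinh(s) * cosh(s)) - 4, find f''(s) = -10*(cosh(2*s) - 1)^2*sin(2*sinh(s)*cosh(s)) - 20*sin(2*sinh(s)*cosh(s))*cosh(2*s) + 10*sin(2*sinh(s)*cosh(s)) + 10*cos(2*sinh(s)*cosh(s))*sinh(2*s)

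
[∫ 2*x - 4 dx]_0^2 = -4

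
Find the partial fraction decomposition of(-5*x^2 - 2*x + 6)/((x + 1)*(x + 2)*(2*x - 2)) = -5/(3*(x + 2)) - 3/(4*(x + 1)) - 1/(12*(x - 1))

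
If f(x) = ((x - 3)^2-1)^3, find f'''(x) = 120*x^3 - 1080*x^2 + 3168*x - 3024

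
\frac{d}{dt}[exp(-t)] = -exp(-t)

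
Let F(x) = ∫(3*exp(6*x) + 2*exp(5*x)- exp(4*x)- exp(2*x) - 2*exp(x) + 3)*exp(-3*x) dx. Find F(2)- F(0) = -2*exp(-2) + 2*exp(2) + (-exp(-2) + exp(2))^2 + (-exp(-2) + exp(2))^3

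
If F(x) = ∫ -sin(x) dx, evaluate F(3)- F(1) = cos(3) - cos(1)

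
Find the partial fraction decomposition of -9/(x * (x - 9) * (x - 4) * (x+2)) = 3/(44*(x + 2)) + 3/(40*(x - 4)) - 1/(55*(x - 9)) - 1/(8*x)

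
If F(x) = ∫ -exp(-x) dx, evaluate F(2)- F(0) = -1 + exp(-2)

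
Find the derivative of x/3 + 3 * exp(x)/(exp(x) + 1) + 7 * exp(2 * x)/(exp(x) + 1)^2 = (exp(3*x) + 54*exp(2*x) + 12*exp(x) + 1)/(3*exp(3*x) + 9*exp(2*x) + 9*exp(x) + 3)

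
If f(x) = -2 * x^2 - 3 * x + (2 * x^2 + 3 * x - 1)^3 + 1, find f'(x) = 48*x^5 + 180*x^4 + 168*x^3 - 27*x^2 - 46*x + 6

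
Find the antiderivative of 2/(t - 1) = log(t^2 - 2*t + 1) + C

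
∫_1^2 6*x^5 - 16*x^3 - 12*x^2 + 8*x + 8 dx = -5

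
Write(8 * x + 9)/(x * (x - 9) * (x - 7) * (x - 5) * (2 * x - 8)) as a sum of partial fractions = -41/(120*(x - 4)) + 49/(80*(x - 5)) - 65/(168*(x - 7)) + 9/(80*(x - 9)) + 1/(280*x)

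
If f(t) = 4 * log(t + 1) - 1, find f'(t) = 4/(t + 1)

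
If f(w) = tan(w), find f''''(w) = 24*tan(w)^5 + 40*tan(w)^3 + 16*tan(w)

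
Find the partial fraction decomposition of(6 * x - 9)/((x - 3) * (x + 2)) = 21/(5*(x + 2)) + 9/(5*(x - 3))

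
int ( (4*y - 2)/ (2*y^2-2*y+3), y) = log(2*y^2 - 2*y + 3) + C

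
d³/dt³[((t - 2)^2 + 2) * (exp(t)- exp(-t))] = (t^2*exp(2*t) + t^2 + 2*t*exp(2*t) - 10*t + 24)*exp(-t)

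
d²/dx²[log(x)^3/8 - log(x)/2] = (-3*log(x)^2 + 6*log(x) + 4)/(8*x^2)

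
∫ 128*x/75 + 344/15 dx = 64*x^2/75 + 344*x/15 + C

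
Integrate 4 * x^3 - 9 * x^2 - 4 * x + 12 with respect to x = x^4 - 3*x^3 - 2*x^2 + 12*x + C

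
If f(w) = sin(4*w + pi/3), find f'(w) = 4*cos(4*w + pi/3)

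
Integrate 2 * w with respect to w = w^2 + C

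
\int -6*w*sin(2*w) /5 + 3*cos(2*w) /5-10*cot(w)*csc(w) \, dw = 3*w*cos(2*w)/5 + 10*csc(w) + C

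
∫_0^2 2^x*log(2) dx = 3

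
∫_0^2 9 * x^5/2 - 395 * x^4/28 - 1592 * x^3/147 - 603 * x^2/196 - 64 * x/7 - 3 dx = -2480/21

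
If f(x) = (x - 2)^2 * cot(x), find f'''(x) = -6*x^2*cot(x)^4 - 8*x^2*cot(x)^2 - 2*x^2 + 24*x*cot(x)^4 + 12*x*cot(x)^3 + 32*x*cot(x)^2 + 12*x*cot(x) + 8*x - 24*cot(x)^4 - 24*cot(x)^3 - 38*cot(x)^2 - 24*cot(x) - 14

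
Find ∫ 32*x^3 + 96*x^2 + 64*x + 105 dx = 8*x^4 + 32*x^3 + 32*x^2 + 105*x + C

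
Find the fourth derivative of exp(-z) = exp(-z)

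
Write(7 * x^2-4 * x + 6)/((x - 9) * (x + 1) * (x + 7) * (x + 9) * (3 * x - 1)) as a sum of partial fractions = -63/(9152*(3*x - 1)) + 29/(384*(x + 9)) - 377/(4224*(x + 7)) + 17/(1920*(x + 1)) + 179/(24960*(x - 9))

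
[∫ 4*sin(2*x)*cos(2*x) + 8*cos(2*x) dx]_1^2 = -(sin(2) + 2)^2 + (sin(4) + 2)^2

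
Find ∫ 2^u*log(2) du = 2^u + C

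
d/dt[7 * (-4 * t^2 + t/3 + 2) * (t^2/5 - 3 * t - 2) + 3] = -112*t^3/5 + 1267*t^2/5 + 518*t/5 - 140/3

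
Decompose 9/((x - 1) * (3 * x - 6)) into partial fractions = -3/(x - 1) + 3/(x - 2)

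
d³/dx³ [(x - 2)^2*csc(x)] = (x^2*cos(x)/sin(x) - 6*x^2*cos(x)/sin(x)^3 - 6*x - 4*x*cos(x)/sin(x) + 12*x/sin(x)^2 + 24*x*cos(x)/sin(x)^3 + 12 - 2*cos(x)/sin(x) - 24/sin(x)^2 - 24*cos(x)/sin(x)^3)/sin(x)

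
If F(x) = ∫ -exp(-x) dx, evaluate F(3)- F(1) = -exp(-1) + exp(-3)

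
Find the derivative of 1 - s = -1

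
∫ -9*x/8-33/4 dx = -9*x^2/16 - 33*x/4 + C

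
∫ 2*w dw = w^2 + C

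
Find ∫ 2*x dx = x^2 + C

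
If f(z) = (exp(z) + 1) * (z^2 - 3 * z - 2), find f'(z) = z^2*exp(z) - z*exp(z) + 2*z - 5*exp(z) - 3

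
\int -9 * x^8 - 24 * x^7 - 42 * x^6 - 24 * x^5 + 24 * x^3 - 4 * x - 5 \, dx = -x^9 - 3*x^8 - 6*x^7 - 4*x^6 + 6*x^4 - 2*x^2 - 5*x + C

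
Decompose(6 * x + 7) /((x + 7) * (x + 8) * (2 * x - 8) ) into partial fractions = -41/(24*(x + 8)) + 35/(22*(x + 7)) + 31/(264*(x - 4))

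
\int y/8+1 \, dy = y^2/16 + y + C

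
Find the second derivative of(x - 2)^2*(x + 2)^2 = 12*x^2 - 16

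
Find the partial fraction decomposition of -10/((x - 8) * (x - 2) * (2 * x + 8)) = -5/(72*(x + 4)) + 5/(36*(x - 2)) - 5/(72*(x - 8))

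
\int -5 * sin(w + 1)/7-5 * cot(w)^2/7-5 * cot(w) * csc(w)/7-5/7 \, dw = 5*cos(w + 1)/7 + 5*cot(w)/7 + 5*csc(w)/7 + C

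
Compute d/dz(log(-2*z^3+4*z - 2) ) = (3*z^2 - 2)/(z^3 - 2*z + 1)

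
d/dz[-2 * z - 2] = -2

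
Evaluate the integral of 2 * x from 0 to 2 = 4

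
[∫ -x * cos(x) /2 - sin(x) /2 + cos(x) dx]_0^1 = sin(1)/2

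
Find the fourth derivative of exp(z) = exp(z)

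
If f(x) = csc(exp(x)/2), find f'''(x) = (exp(2*x)*cos(exp(x)/2)/sin(exp(x)/2) - 6*exp(2*x)*cos(exp(x)/2)/sin(exp(x)/2)^3 - 6*exp(x) + 12*exp(x)/sin(exp(x)/2)^2 - 4*cos(exp(x)/2)/sin(exp(x)/2))*exp(x)/(8*sin(exp(x)/2))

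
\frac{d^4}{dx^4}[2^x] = 2^x*log(2)^4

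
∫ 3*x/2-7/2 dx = 3*x^2/4 - 7*x/2 + C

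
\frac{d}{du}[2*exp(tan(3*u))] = 6*exp(tan(3*u))/cos(3*u)^2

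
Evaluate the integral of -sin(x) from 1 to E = cos(E) - cos(1)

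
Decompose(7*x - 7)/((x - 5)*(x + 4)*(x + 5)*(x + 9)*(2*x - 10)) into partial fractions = -1/(112*(x + 9)) + 21/(400*(x + 5)) - 7/(162*(x + 4)) - 41/(113400*(x - 5)) + 1/(90*(x - 5)^2)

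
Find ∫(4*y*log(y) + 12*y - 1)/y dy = (4*y - 1)*(log(y) + 2) + C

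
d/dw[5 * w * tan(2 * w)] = 10*w/cos(2*w)^2 + 5*tan(2*w)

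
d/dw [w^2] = 2*w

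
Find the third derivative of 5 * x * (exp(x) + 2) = 5*x*exp(x) + 15*exp(x)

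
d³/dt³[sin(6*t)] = -216*cos(6*t)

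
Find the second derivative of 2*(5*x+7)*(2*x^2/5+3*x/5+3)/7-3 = 24*x/7 + 116/35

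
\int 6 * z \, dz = 3*z^2 + C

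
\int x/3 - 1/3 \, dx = x^2/6 - x/3 + C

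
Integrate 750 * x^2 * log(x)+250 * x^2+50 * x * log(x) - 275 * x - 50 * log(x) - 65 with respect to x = -(5*x*log(x) - 3)*(35*x - 2*(5*x + 2)^2 + 18) + C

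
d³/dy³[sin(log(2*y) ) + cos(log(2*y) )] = 2*(sin(log(y) + log(2)) + 2*cos(log(y) + log(2)))/y^3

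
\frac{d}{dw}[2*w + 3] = 2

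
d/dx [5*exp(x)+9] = 5*exp(x)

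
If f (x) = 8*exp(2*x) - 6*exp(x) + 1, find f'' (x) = 32*exp(2*x) - 6*exp(x)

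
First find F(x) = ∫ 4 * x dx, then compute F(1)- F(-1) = 0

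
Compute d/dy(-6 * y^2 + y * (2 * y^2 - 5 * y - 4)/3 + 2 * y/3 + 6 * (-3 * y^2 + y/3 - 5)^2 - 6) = 216*y^3 - 34*y^2 + 346*y - 62/3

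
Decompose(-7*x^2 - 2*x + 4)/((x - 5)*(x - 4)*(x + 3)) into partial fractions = -53/(56*(x + 3)) + 116/(7*(x - 4)) - 181/(8*(x - 5))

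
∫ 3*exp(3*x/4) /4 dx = exp(3*x/4) + C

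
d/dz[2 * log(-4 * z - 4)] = 2/(z + 1)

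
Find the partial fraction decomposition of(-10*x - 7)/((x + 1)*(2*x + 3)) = -16/(2*x + 3) + 3/(x + 1)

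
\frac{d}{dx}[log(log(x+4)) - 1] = 1/(x*log(x + 4) + 4*log(x + 4))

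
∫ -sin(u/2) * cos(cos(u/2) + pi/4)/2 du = sin(cos(u/2) + pi/4) + C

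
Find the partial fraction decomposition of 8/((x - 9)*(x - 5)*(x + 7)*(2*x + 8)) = -1/(144*(x + 7)) + 4/(351*(x + 4)) - 1/(108*(x - 5)) + 1/(208*(x - 9))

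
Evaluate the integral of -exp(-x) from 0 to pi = -1 + exp(-pi)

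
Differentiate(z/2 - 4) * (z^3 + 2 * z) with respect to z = 2*z^3 - 12*z^2 + 2*z - 8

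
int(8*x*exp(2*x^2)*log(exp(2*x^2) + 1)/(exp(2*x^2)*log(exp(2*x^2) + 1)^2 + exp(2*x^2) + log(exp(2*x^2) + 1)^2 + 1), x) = log(log(exp(2*x^2) + 1)^2 + 1) + C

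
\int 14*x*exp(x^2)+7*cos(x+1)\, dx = 7*exp(x^2) + 7*sin(x + 1) + C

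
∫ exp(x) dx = exp(x) + C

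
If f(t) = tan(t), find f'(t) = cos(t)^(-2)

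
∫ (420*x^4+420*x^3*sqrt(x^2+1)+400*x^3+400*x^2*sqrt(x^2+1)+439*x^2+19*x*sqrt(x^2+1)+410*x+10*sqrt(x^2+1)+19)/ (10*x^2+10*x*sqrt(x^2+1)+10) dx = 14*x^3 + 20*x^2 + 19*x/10 + log(x + sqrt(x^2 + 1)) + C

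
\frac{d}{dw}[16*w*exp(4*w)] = 64*w*exp(4*w) + 16*exp(4*w)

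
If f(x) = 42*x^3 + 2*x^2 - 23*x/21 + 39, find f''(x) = 252*x + 4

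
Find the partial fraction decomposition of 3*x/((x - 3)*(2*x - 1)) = -3/(5*(2*x - 1)) + 9/(5*(x - 3))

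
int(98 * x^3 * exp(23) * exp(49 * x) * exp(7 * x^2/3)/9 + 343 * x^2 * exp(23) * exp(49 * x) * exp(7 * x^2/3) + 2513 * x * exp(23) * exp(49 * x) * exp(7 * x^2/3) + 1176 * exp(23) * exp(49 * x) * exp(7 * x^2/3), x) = (7*x^2 + 147*x + 69)*exp(7*x^2/3 + 49*x + 23)/3 + C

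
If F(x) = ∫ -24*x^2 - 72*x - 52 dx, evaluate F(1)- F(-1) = -120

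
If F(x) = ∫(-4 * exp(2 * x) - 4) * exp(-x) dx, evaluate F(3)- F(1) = -4*exp(3) - 4*exp(-1) + 4*exp(-3) + 4*E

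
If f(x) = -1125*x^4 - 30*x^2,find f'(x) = -4500*x^3 - 60*x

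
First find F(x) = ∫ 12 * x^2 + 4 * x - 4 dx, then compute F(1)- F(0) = 2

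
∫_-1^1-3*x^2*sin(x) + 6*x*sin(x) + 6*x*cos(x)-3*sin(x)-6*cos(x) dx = -12*cos(1)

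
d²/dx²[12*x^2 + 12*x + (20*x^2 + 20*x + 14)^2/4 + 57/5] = 1200*x^2 + 1200*x + 504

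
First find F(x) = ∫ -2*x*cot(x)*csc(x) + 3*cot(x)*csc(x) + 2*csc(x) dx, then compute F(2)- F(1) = csc(2) + csc(1)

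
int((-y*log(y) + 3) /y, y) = -(y - 3)*(log(y) - 1) + C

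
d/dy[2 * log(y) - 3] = 2/y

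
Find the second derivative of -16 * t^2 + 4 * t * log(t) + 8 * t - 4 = (4 - 32*t)/t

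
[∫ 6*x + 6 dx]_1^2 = 15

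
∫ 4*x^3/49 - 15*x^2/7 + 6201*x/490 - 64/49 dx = x^4/49 - 5*x^3/7 + 6201*x^2/980 - 64*x/49 + C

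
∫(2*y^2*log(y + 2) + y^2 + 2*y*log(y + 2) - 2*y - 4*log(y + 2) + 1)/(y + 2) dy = (y - 1)^2*log(y + 2) + C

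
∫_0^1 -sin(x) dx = -1 + cos(1)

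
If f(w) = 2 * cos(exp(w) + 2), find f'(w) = -2*exp(w)*sin(exp(w) + 2)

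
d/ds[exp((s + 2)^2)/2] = s*exp(s^2 + 4*s + 4) + 2*exp(s^2 + 4*s + 4)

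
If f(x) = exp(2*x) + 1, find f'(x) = 2*exp(2*x)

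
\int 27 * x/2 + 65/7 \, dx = 27*x^2/4 + 65*x/7 + C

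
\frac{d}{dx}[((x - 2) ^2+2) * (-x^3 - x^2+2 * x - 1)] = -5*x^4 + 12*x^3 - 30*x + 16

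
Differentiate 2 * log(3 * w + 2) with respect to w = 6/(3*w + 2)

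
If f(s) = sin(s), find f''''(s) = sin(s)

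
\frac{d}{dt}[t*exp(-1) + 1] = exp(-1)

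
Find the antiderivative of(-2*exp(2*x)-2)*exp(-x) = -4*sinh(x) + C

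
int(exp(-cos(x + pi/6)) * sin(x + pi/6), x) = exp(-cos(x + pi/6)) + C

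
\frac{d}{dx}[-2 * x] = -2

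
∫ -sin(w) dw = cos(w) + C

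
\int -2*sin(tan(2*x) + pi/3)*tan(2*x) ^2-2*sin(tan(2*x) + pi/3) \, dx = cos(tan(2*x) + pi/3) + C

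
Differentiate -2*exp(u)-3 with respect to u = -2*exp(u)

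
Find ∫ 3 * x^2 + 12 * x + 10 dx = x^3 + 6*x^2 + 10*x + C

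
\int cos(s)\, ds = sin(s) + C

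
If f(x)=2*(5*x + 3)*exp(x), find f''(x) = 10*x*exp(x) + 26*exp(x)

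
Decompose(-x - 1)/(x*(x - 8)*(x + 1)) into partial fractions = -1/(8*(x - 8)) + 1/(8*x)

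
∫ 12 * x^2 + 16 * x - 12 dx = 4*x^3 + 8*x^2 - 12*x + C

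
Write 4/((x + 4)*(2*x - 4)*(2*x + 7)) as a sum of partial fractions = -8/(11*(2*x + 7)) + 1/(3*(x + 4)) + 1/(33*(x - 2))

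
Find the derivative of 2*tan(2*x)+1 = 4/cos(2*x)^2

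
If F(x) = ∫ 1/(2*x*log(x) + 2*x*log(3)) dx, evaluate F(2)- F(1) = -log(log(3))/2 + log(log(6))/2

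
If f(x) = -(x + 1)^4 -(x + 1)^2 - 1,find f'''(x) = -24*x - 24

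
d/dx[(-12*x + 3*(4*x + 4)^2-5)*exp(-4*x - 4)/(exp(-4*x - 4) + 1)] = (-192*x^2*exp(4*x + 4) - 240*x*exp(4*x + 4) + 96*x - 88*exp(4*x + 4) + 84)/(exp(8)*exp(8*x) + 2*exp(4)*exp(4*x) + 1)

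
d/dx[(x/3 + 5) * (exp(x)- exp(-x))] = (x*exp(2*x) + x + 16*exp(2*x) + 14)*exp(-x)/3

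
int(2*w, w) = w^2 + C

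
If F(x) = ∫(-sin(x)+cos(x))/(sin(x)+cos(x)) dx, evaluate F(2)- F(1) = log(sin(pi/4 + 2)) - log(sin(pi/4 + 1))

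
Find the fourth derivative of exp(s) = exp(s)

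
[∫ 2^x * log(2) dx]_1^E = -2 + 2^E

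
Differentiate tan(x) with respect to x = cos(x)^(-2)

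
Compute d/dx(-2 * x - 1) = -2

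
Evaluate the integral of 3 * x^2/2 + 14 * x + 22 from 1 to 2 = 93/2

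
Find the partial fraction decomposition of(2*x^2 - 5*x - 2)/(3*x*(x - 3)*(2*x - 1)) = 16/(15*(2*x - 1)) + 1/(45*(x - 3)) - 2/(9*x)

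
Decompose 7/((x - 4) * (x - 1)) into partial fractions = -7/(3*(x - 1)) + 7/(3*(x - 4))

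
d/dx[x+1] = 1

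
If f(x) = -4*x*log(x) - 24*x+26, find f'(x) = -4*log(x) - 28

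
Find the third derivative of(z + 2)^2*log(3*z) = (2*z^2 - 4*z + 8)/z^3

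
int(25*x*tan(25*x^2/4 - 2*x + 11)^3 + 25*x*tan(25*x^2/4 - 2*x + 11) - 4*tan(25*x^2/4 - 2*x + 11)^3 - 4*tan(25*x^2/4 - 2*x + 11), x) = tan(25*x^2/4 - 2*x + 11)^2 + C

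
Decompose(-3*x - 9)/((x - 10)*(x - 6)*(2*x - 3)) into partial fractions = -6/(17*(2*x - 3)) + 3/(4*(x - 6)) - 39/(68*(x - 10))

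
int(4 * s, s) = 2*s^2 + C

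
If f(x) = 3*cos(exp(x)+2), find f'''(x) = 3*(exp(2*x)*sin(exp(x) + 2) - 3*exp(x)*cos(exp(x) + 2) - sin(exp(x) + 2))*exp(x)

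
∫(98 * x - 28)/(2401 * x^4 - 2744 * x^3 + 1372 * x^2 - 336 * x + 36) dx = ((7*x - 2)^2 + 1)/((7*x - 2)^2 + 2) + C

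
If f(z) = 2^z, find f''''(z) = 2^z*log(2)^4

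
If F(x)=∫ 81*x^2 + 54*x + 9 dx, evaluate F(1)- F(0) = 63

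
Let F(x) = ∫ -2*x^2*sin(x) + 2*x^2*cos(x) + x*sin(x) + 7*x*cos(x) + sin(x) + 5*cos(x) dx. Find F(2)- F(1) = 16*cos(2) - 7*sin(1) - 7*cos(1) + 16*sin(2)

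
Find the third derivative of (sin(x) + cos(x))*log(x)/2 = sqrt(2)*(-x^3*log(x)*cos(x + pi/4) - 3*x^2*sin(x + pi/4) - 3*x*cos(x + pi/4) + 2*sin(x + pi/4))/(2*x^3)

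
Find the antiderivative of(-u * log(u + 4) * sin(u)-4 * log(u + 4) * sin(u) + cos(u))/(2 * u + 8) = log(u + 4)*cos(u)/2 + C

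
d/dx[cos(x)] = -sin(x)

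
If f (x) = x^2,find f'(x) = 2*x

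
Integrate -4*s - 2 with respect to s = -2*s^2 - 2*s + C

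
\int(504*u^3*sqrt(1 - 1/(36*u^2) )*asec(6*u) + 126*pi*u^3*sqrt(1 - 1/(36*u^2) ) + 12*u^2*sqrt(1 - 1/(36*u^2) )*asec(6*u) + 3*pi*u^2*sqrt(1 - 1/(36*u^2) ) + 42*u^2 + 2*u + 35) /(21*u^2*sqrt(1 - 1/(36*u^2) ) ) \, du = (4*asec(6*u) + pi)*(42*u^2 + 2*u + 35)/14 + C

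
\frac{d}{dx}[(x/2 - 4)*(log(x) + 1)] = (x*log(x) + 2*x - 8)/(2*x)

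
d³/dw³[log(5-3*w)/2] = 27/(27*w^3 - 135*w^2 + 225*w - 125)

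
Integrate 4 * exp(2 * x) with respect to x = 2*exp(2*x) + C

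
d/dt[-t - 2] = -1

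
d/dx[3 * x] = 3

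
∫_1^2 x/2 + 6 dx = 27/4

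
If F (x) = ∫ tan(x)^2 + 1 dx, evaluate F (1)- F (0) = tan(1)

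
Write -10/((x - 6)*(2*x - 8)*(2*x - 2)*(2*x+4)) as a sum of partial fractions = 5/(576*(x + 2)) - 1/(36*(x - 1)) + 5/(144*(x - 4)) - 1/(64*(x - 6))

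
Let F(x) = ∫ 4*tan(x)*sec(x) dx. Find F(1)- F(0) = -4 + 4*sec(1)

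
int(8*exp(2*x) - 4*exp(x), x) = (2*exp(x) - 1)^2 + C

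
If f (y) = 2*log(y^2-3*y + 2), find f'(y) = (4*y - 6)/(y^2 - 3*y + 2)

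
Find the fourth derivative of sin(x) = sin(x)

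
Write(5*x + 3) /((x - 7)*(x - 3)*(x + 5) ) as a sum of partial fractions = -11/(48*(x + 5)) - 9/(16*(x - 3)) + 19/(24*(x - 7))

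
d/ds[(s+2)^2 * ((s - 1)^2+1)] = 4*s^3 + 6*s^2 - 4*s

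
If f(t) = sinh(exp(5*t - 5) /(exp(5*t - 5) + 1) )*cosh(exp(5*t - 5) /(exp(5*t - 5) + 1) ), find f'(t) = 5*exp(-5)*exp(5*t)*cosh(2*exp(5*t)/(exp(5*t) + exp(5)))/(exp(-10)*exp(10*t) + 2*exp(-5)*exp(5*t) + 1)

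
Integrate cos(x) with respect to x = sin(x) + C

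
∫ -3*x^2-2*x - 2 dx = -x^3 - x^2 - 2*x + C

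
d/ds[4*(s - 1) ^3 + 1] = 12*s^2 - 24*s + 12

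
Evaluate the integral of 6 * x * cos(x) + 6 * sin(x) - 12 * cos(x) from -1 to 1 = -24*sin(1)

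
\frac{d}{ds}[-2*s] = -2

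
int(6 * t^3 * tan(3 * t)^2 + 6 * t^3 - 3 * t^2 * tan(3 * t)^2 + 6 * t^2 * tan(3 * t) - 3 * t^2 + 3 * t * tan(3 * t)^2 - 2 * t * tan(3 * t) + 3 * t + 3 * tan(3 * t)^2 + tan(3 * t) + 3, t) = (2*t^3 - t^2 + t + 1)*tan(3*t) + C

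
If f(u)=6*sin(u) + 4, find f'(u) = 6*cos(u)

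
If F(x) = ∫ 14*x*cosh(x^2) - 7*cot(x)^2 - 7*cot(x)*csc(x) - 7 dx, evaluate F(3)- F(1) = 7/tan(3) - 7/sin(1) - 7*sinh(1) - 7/tan(1) + 7/sin(3) + 7*sinh(9)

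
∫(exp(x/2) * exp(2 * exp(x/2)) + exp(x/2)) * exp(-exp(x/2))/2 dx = 2*sinh(exp(x/2)) + C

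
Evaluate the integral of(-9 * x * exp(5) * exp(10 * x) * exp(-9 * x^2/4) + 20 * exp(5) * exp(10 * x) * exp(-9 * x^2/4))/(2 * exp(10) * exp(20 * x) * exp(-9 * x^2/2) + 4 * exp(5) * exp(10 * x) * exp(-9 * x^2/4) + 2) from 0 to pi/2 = -exp(5)/(1 + exp(5)) + exp(-9*pi^2/16 + 5 + 5*pi)/(1 + exp(-9*pi^2/16 + 5 + 5*pi))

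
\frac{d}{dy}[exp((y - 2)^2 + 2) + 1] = 2*y*exp(y^2 - 4*y + 6) - 4*exp(y^2 - 4*y + 6)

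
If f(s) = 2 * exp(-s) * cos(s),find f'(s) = (-2*sin(s) - 2*cos(s))*exp(-s)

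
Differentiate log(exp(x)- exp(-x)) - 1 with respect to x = (exp(2*x) + 1)/(exp(2*x) - 1)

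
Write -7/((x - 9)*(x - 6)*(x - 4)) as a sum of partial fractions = -7/(10*(x - 4)) + 7/(6*(x - 6)) - 7/(15*(x - 9))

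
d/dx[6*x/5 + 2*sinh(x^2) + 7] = 4*x*cosh(x^2) + 6/5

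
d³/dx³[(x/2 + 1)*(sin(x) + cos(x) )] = x*sin(x)/2 - x*cos(x)/2 - sin(x)/2 - 5*cos(x)/2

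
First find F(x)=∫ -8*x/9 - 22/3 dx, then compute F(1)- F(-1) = -44/3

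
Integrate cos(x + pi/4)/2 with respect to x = sin(x + pi/4)/2 + C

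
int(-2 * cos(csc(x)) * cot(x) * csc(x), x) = 2*sin(csc(x)) + C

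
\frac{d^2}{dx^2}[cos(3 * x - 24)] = -9*cos(3*x - 24)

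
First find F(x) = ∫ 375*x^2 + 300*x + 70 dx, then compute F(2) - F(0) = 1740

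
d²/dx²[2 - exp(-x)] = -exp(-x)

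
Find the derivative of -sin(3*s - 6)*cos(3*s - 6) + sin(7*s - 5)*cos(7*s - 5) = -3*cos(6*s - 12) + 7*cos(14*s - 10)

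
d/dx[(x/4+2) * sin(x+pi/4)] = x*cos(x + pi/4)/4 + sin(x + pi/4)/4 + 2*cos(x + pi/4)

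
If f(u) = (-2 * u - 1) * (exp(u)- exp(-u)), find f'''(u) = (-2*u*exp(2*u) - 2*u - 7*exp(2*u) + 5)*exp(-u)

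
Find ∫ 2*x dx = x^2 + C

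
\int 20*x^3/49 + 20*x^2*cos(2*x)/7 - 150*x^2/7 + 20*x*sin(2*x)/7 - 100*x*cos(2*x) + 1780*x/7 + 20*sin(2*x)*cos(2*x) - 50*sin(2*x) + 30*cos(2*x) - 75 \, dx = -5*x^2/7 + 25*x + 5*(x^2 - 35*x + 7*sin(2*x) + 14)^2/49 - 5*sin(2*x) + C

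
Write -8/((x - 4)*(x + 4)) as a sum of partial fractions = 1/(x + 4) - 1/(x - 4)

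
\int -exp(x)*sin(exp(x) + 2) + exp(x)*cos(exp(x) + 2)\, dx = sqrt(2)*sin(exp(x) + pi/4 + 2) + C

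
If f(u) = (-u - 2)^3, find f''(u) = -6*u - 12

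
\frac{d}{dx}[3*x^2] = 6*x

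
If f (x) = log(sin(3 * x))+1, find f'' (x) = -9/sin(3*x)^2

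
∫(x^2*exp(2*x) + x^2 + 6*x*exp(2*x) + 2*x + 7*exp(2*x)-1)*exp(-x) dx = 2*((x + 2)^2 - 1)*sinh(x) + C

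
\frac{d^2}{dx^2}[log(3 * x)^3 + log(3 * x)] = (-3*log(x)^2 - 6*log(3)*log(x) + 6*log(x) - 3*log(3)^2 - 1 + 6*log(3))/x^2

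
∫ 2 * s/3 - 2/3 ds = s^2/3 - 2*s/3 + C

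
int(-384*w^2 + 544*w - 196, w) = -128*w^3 + 272*w^2 - 196*w + C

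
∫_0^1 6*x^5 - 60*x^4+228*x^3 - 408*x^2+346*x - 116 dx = -33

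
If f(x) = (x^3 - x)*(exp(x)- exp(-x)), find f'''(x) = (x^3*exp(2*x) + x^3 + 9*x^2*exp(2*x) - 9*x^2 + 17*x*exp(2*x) + 17*x + 3*exp(2*x) - 3)*exp(-x)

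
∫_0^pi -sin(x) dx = -2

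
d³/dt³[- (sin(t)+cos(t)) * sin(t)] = 4*sqrt(2)*sin(2*t + pi/4)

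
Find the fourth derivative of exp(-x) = exp(-x)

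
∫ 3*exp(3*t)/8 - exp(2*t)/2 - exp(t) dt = (exp(2*t) - 2*exp(t) - 8)*exp(t)/8 + C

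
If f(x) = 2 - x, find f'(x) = -1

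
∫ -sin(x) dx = cos(x) + C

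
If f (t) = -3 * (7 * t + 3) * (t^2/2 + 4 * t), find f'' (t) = -63*t - 177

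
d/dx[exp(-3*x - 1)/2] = -3*exp(-3*x - 1)/2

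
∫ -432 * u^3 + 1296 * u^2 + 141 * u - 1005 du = -108*u^4 + 432*u^3 + 141*u^2/2 - 1005*u + C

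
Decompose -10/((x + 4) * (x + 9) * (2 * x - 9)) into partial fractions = -40/(459*(2*x - 9)) - 2/(27*(x + 9)) + 2/(17*(x + 4))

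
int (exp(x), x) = exp(x) + C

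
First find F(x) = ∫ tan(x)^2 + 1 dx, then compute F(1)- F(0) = tan(1)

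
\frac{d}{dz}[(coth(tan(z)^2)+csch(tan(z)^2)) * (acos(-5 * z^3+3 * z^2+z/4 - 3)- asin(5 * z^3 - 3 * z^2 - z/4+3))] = -2*(cosh(tan(z)^2)*acos(-5*z^3 + 3*z^2 + z/4 - 3) - cosh(tan(z)^2)*asin(5*z^3 - 3*z^2 - z/4 + 3) + acos(-5*z^3 + 3*z^2 + z/4 - 3) - asin(5*z^3 - 3*z^2 - z/4 + 3))*sin(z)/(cos(z)^3*sinh(tan(z)^2)^2)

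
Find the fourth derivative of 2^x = 2^x*log(2)^4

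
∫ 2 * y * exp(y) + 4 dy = 2*(y - 1)*(exp(y) + 2) + C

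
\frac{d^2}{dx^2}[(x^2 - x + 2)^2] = 12*x^2 - 12*x + 10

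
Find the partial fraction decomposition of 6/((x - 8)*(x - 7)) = -6/(x - 7) + 6/(x - 8)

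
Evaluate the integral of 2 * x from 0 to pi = pi^2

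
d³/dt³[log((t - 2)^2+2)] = (4*t^3 - 24*t^2 + 24*t + 16)/(t^6 - 12*t^5 + 66*t^4 - 208*t^3 + 396*t^2 - 432*t + 216)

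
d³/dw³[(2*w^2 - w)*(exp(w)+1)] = 2*w^2*exp(w) + 11*w*exp(w) + 9*exp(w)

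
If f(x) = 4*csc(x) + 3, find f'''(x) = 4*(1 - 6/sin(x)^2)*cos(x)/sin(x)^2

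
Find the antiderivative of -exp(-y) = exp(-y) + C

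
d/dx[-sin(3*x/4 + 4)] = -3*cos(3*x/4 + 4)/4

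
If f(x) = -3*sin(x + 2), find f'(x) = -3*cos(x + 2)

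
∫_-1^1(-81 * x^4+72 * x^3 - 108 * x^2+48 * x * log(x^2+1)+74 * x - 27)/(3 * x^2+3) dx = -36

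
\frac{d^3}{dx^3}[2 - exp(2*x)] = -8*exp(2*x)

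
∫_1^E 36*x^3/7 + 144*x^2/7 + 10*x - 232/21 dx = -152/21 + 8*E/3 + exp(2) + (-6 + 8*E + 3*exp(2))^2/7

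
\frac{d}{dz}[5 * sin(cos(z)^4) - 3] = -20*sin(z)*cos(z)^3*cos(cos(z)^4)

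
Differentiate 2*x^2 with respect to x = 4*x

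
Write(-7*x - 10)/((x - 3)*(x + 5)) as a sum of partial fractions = -25/(8*(x + 5)) - 31/(8*(x - 3))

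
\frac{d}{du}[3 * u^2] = 6*u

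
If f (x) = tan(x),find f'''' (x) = 24*tan(x)^5 + 40*tan(x)^3 + 16*tan(x)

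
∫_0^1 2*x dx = 1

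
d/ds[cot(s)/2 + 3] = -1/(2*sin(s)^2)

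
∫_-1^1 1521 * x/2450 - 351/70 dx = -351/35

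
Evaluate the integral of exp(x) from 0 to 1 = -1 + E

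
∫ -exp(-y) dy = exp(-y) + C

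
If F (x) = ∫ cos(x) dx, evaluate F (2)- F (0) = sin(2)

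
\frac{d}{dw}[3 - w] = -1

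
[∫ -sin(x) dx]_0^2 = -1 + cos(2)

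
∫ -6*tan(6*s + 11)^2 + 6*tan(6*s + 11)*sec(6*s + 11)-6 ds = -tan(6*s + 11) + sec(6*s + 11) + C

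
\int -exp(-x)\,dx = exp(-x) + C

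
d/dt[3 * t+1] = 3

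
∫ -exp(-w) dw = exp(-w) + C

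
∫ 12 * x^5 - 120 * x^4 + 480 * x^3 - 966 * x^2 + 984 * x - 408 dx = 2*x^6 - 24*x^5 + 120*x^4 - 322*x^3 + 492*x^2 - 408*x + C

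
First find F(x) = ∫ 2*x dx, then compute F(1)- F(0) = 1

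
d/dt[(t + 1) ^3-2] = 3*t^2 + 6*t + 3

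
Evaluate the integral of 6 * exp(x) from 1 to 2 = -6*E + 6*exp(2)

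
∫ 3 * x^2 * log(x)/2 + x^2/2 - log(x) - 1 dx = x*(x^2 - 2)*log(x)/2 + C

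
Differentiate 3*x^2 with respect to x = 6*x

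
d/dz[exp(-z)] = -exp(-z)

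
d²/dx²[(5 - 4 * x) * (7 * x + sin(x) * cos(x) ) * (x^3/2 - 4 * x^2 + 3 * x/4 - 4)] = 4*x^4*sin(2*x) - 37*x^3*sin(2*x) - 16*x^3*cos(2*x) - 280*x^3 + 34*x^2*sin(2*x) + 111*x^2*cos(2*x) + 1554*x^2 + 16*x*sin(2*x) - 92*x*cos(2*x) - 966*x + 17*sin(2*x) + 79*cos(2*x)/2 + 553/2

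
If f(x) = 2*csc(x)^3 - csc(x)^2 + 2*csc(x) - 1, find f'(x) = 2*(-1 + 1/sin(x) - 3/sin(x)^2)*cos(x)/sin(x)^2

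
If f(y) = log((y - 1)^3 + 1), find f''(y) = (-3*y^4 + 12*y^3 - 18*y^2 + 18*y - 9)/(y^6 - 6*y^5 + 15*y^4 - 18*y^3 + 9*y^2)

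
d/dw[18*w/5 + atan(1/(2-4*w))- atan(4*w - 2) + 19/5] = 18/5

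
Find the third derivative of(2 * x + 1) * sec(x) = (-2*x*sin(x)/cos(x) + 12*x*sin(x)/cos(x)^3 - sin(x)/cos(x) + 6*sin(x)/cos(x)^3 - 6 + 12/cos(x)^2)/cos(x)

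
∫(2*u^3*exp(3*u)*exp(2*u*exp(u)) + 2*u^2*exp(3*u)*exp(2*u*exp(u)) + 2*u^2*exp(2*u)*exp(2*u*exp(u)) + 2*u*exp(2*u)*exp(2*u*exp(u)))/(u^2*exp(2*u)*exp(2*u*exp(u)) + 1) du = log(u^2*exp(2*u*(exp(u) + 1)) + 1) + C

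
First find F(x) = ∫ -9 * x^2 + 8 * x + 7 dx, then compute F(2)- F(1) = -2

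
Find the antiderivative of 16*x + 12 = 8*x^2 + 12*x + C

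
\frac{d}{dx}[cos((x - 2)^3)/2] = -3*(x - 2)^2*sin(x^3 - 6*x^2 + 12*x - 8)/2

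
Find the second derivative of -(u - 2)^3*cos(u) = u^3*cos(u) + 6*u^2*sin(u) - 6*u^2*cos(u) - 24*u*sin(u) + 6*u*cos(u) + 24*sin(u) + 4*cos(u)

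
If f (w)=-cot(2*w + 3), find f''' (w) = 48*cot(2*w + 3)^4 + 64*cot(2*w + 3)^2 + 16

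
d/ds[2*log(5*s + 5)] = 2/(s + 1)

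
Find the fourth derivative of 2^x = 2^x*log(2)^4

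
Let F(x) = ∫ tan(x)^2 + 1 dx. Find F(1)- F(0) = tan(1)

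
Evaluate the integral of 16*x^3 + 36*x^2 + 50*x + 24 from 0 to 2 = 308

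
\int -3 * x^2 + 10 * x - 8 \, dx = -x^3 + 5*x^2 - 8*x + C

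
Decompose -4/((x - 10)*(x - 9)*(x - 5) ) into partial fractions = -1/(5*(x - 5)) + 1/(x - 9) - 4/(5*(x - 10))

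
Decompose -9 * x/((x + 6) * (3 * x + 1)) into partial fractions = 9/(17*(3*x + 1)) - 54/(17*(x + 6))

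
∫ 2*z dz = z^2 + C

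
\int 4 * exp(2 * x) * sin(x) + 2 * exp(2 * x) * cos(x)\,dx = 2*exp(2*x)*sin(x) + C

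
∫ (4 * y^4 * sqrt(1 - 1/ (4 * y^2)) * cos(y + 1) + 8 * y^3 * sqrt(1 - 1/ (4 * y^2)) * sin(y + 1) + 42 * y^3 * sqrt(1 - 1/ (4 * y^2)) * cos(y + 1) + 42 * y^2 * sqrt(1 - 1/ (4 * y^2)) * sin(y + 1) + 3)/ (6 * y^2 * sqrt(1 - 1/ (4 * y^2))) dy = y*(2*y + 21)*sin(y + 1)/3 - acsc(2*y) + C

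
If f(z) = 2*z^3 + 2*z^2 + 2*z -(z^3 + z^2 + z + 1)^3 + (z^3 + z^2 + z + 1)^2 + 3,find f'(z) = -9*z^8 - 24*z^7 - 42*z^6 - 54*z^5 - 50*z^4 - 36*z^3 - 12*z^2 - 2*z + 1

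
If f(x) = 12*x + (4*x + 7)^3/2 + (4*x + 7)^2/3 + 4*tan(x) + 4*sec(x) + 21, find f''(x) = 192*x + 8*tan(x)^3 + 8*tan(x)^2*sec(x) + 8*tan(x) + 4*sec(x) + 1040/3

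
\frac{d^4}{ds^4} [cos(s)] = cos(s)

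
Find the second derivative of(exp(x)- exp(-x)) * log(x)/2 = (x^2*exp(2*x)*log(x) - x^2*log(x) + 2*x*exp(2*x) + 2*x - exp(2*x) + 1)*exp(-x)/(2*x^2)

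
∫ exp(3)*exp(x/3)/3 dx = exp(x/3 + 3) + C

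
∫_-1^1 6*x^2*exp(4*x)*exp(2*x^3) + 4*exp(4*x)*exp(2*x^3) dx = -exp(-6) + exp(6)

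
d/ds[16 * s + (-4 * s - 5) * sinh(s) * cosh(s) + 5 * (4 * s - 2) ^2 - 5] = -4*s*cosh(2*s) + 160*s - 2*sinh(2*s) - 5*cosh(2*s) - 64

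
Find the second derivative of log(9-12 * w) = -16/(16*w^2 - 24*w + 9)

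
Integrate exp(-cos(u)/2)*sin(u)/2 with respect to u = exp(-cos(u)/2) + C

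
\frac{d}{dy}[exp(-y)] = -exp(-y)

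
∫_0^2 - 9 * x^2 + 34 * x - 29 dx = -14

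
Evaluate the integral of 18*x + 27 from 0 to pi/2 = -9 + 9*pi/2 + (3 + 3*pi/2)^2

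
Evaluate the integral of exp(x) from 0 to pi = -1 + exp(pi)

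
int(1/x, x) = log(3*x) + C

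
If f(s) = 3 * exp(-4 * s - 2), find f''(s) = 48*exp(-4*s - 2)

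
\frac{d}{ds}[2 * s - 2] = 2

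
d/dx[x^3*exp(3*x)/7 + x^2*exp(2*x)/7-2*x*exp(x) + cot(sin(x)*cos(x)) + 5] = 3*x^3*exp(3*x)/7 + 3*x^2*exp(3*x)/7 + 2*x^2*exp(2*x)/7 + 2*x*exp(2*x)/7 - 2*x*exp(x) - 2*exp(x) - cos(2*x)/sin(sin(2*x)/2)^2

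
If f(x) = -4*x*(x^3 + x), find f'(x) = -16*x^3 - 8*x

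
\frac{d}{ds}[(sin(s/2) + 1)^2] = sin(s)/2 + cos(s/2)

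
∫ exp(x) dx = exp(x) + C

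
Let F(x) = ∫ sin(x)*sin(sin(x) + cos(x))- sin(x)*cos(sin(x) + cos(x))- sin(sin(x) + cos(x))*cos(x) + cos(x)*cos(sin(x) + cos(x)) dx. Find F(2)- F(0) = sqrt(2)*(-sin(pi/4 + 1) + sin(sqrt(2)*sin(pi/4 + 2) + pi/4))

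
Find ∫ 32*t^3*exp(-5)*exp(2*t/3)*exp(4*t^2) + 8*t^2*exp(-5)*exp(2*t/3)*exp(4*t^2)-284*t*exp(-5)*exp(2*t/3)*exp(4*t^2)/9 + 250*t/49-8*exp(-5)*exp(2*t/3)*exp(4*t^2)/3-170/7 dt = 30*t/7 + 5*(5*t - 28)^2/49 + (12*t^2 + 2*t - 15)*exp(4*t^2 + 2*t/3 - 5)/3 + C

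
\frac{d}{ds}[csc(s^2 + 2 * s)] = -4*(s + 1)*cos(s*(s + 2))/(1 - cos(2*s*(s + 2)))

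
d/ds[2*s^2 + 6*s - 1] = 4*s + 6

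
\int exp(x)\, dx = exp(x) + C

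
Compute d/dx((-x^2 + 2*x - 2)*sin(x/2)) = -x^2*cos(x/2)/2 - 2*x*sin(x/2) + x*cos(x/2) + 2*sin(x/2) - cos(x/2)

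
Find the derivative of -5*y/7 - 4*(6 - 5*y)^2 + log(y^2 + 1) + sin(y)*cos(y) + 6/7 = (-1400*y^3 - 14*y^2*sin(y)^2 + 1682*y^2 - 1386*y - 14*sin(y)^2 + 1682)/(7*y^2 + 7)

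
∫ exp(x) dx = exp(x) + C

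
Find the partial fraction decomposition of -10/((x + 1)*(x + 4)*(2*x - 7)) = -8/(27*(2*x - 7)) - 2/(9*(x + 4)) + 10/(27*(x + 1))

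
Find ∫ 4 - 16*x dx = -8*x^2 + 4*x + C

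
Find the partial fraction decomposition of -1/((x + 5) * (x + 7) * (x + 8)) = -1/(3*(x + 8)) + 1/(2*(x + 7)) - 1/(6*(x + 5))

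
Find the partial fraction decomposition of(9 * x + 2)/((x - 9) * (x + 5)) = 43/(14*(x + 5)) + 83/(14*(x - 9))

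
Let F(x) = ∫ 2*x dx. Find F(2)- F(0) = 4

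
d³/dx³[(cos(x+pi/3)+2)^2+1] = 4*sin(x + pi/3) + 4*cos(2*x + pi/6)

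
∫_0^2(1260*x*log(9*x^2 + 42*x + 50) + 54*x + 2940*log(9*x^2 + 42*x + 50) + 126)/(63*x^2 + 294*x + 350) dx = -5*log(50)^2 - 3*log(50)/7 + 3*log(170)/7 + 5*log(170)^2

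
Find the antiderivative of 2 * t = t^2 + C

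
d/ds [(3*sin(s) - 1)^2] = 6*(3*sin(s) - 1)*cos(s)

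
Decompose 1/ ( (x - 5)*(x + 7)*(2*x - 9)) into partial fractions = -4/(23*(2*x - 9)) + 1/(276*(x + 7)) + 1/(12*(x - 5))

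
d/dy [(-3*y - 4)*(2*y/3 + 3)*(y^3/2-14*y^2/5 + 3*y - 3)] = -5*y^4 - 14*y^3/15 + 62*y^2 + 46*y/5 - 1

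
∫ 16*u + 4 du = 8*u^2 + 4*u + C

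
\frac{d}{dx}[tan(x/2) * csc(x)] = (1/(2*cos(x/2)^2) - cos(x)*tan(x/2)/sin(x))/sin(x)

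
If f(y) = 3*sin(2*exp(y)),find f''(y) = 6*(-2*exp(y)*sin(2*exp(y)) + cos(2*exp(y)))*exp(y)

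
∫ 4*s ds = 2*s^2 + C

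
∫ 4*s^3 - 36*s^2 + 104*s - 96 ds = s^4 - 12*s^3 + 52*s^2 - 96*s + C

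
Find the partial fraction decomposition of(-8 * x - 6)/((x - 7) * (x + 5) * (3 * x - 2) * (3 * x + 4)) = 7/(275*(3*x + 4)) + 1/(19*(3*x - 2)) - 1/(66*(x + 5)) - 31/(2850*(x - 7))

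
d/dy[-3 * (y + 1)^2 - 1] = -6*y - 6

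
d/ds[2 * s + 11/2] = 2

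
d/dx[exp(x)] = exp(x)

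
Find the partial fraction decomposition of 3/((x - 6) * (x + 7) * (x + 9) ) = 1/(10*(x + 9)) - 3/(26*(x + 7)) + 1/(65*(x - 6))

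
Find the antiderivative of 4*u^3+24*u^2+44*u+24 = u^4 + 8*u^3 + 22*u^2 + 24*u + C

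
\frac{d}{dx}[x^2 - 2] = 2*x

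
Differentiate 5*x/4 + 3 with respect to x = 5/4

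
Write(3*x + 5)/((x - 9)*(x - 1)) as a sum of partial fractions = -1/(x - 1) + 4/(x - 9)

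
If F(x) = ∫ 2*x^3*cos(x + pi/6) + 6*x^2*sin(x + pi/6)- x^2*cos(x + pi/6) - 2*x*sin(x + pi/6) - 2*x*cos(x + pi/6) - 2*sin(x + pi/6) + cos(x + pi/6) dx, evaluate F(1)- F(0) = -1/2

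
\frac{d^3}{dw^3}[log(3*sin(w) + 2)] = 6*(3*sin(w) + 7)*cos(w)/(3*sin(w) + 2)^3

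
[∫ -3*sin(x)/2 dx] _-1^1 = 0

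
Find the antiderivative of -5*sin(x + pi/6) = 5*cos(x + pi/6) + C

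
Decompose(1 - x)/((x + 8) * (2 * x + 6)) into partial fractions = -9/(10*(x + 8)) + 2/(5*(x + 3))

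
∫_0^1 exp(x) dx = -1 + E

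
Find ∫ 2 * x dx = x^2 + C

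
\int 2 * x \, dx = x^2 + C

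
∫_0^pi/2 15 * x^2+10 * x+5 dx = 5*pi/2 + 5*pi^2/4 + 5*pi^3/8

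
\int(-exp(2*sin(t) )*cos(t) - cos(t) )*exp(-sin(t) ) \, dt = -exp(sin(t)) + exp(-sin(t)) + C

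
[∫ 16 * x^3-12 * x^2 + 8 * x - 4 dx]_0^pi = (-4 + 4*pi)*(pi + pi^3)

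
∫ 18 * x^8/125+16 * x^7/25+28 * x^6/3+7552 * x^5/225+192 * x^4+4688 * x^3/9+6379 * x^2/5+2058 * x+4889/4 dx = 2*x^9/125 + 2*x^8/25 + 4*x^7/3 + 3776*x^6/675 + 192*x^5/5 + 1172*x^4/9 + 6379*x^3/15 + 1029*x^2 + 4889*x/4 + C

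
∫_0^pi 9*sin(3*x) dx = 6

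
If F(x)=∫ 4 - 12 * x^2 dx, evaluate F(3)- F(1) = -96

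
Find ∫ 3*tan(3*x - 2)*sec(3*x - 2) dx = sec(3*x - 2) + C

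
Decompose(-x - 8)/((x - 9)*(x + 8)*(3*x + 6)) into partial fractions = 1/(33*(x + 2)) - 1/(33*(x - 9))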